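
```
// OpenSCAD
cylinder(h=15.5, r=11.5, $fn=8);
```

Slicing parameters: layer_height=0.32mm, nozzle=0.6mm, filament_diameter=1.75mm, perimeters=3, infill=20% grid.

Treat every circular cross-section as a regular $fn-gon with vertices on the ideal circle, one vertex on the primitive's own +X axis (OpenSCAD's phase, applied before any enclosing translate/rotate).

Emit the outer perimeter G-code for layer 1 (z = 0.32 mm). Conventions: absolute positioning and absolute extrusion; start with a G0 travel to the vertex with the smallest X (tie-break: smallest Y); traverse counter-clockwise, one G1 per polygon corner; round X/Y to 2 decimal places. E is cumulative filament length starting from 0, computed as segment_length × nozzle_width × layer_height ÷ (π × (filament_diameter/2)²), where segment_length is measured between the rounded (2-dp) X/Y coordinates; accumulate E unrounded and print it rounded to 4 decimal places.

At z = 0.32 mm: the cylinder: section is a regular 8-gon, circumradius r=11.5. The outline is a single polygon with 8 vertices. Extrusion per mm of travel: 0.6 × 0.32 / (π × 0.875²) = 0.079824. Accumulating E over each segment gives final E = 5.6201.

G0 X-11.50 Y0.00 Z0.32
G1 X-8.13 Y-8.13 E0.7025
G1 X0.00 Y-11.50 E1.4050
G1 X8.13 Y-8.13 E2.1075
G1 X11.50 Y0.00 E2.8101
G1 X8.13 Y8.13 E3.5126
G1 X0.00 Y11.50 E4.2151
G1 X-8.13 Y8.13 E4.9176
G1 X-11.50 Y0.00 E5.6201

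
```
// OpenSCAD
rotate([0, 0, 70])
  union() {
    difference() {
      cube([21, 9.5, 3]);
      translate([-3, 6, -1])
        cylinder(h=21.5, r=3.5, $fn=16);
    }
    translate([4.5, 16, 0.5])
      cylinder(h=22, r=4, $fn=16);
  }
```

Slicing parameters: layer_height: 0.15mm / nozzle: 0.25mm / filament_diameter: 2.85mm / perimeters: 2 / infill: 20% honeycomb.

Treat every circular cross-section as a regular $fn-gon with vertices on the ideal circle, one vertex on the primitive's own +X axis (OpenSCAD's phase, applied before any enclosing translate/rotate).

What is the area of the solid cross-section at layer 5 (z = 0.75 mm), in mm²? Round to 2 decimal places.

247.42 mm²

At z = 0.75 mm: the cube is present — its section is the full 21×9.5 rectangle (area 199.50 mm²); the r=3.5 cylinder at (-3, 6) gives a regular 16-gon of circumradius 3.5 (constant along its height) (area = (16/2)·3.500²·sin(360°/16) = 37.50 mm²); After the difference (first − rest): starting from the 21×9.5 cube (199.50 mm²), the r=3.5 cylinder at (-3, 6) partially overlaps it — only the 1.06 mm² overlap (of its 37.50 mm²) is removed, clipping the outline — area = 198.44 mm²; the r=4 cylinder at (4.5, 16) contributes a regular 16-gon of circumradius 4 (area = (16/2)·4.000²·sin(360°/16) = 48.98 mm²); Combining (union): the 2 present regions are separate (no shared area or edge), so areas and boundary lengths simply add and each stays a separate island — area = 247.42 mm²; (whole slice rotated 70° about Z — lengths, areas and connectivity unchanged). Overall, the cross-section has 2 separate islands. Net area = 247.42 mm².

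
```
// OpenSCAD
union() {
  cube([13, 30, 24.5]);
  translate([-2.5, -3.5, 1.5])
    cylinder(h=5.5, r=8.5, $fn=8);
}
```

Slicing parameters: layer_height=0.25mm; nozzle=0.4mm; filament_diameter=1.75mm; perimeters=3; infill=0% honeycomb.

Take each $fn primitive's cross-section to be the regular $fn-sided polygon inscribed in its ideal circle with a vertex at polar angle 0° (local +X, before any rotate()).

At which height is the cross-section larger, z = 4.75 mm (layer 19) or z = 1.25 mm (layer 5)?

Layer 19 (z = 4.75): the cube is present — its section is the full 13×30 rectangle (area 390.00 mm²); the r=8.5 cylinder at (-2.5, -3.5) gives a regular 8-gon of circumradius 8.5 (constant along its height) (area = (8/2)·8.500²·sin(360°/8) = 204.35 mm²); Merging all regions: the regions partially overlap — summed areas 594.35 mm² minus the doubly-counted overlap 12.67 mm² gives 581.68 mm² — area = 581.68 mm². So its area = 581.68 mm². Layer 5 (z = 1.25): the cube (footprint 13×30) is included at this height (area 390.00 mm²); the cylinder at (-2.5, -3.5) is absent (z outside [1.5, 7]); Combining (union): only the 13×30 cube is present, so the union is just that shape — area = 390.00 mm². So its area = 390.00 mm². Layer 19 is larger (581.68 vs 390.00 mm²).

layer 19 (z = 4.75 mm)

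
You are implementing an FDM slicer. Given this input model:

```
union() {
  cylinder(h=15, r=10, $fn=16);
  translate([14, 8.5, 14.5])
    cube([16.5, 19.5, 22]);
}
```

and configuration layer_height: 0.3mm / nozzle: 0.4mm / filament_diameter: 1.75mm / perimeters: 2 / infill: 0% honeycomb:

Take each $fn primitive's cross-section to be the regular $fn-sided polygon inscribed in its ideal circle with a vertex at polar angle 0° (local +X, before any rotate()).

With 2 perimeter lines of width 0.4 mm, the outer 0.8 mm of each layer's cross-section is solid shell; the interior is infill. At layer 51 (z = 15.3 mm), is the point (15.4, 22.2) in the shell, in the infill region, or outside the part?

infill

At z = 15.3 mm: the cylinder does not reach this height (z outside [0, 15]); the cube at (14, 8.5) (footprint 16.5×19.5) is included at this height; Taking the union: only the 16.5×19.5 cube at (14, 8.5) is present, so the union is just that shape — 1 connected region. Overall, the cross-section is a single solid region. The nearest boundary edge runs (14.00, 28.00)→(14.00, 8.50); distance from the point to it = 1.40 mm. The point is inside the cross-section and 1.40 mm from the nearest boundary — more than the 0.8 mm shell width (2 × 0.4), so it's in the infill interior.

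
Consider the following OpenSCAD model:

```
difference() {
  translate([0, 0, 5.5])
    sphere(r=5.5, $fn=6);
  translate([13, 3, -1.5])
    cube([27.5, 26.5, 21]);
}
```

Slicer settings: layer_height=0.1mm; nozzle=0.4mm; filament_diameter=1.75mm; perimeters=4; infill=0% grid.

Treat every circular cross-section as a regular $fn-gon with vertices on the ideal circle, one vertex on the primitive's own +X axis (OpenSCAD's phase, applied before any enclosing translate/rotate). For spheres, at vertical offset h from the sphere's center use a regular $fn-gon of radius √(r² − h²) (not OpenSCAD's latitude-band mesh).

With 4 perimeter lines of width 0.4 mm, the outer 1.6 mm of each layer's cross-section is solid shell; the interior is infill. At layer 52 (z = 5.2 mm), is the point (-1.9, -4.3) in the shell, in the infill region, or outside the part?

shell

At z = 5.2 mm: the sphere: section is a regular 6-gon, circumradius = √(r²−h²) = √(5.5²−0.3²) = 5.492; the cube at (13, 3) is present — its section is the full 27.5×26.5 rectangle; Taking the first minus the rest: starting from the r=5.5 sphere, the 27.5×26.5 cube at (13, 3) misses the remaining region (no effect) — 1 connected region. Overall, the cross-section is a single solid region. The nearest boundary edge runs (2.75, -4.76)→(-2.75, -4.76); distance from the point to it = 0.46 mm. The point is inside the cross-section, 0.46 mm from the nearest boundary — within the 1.6 mm shell band (4 × 0.4).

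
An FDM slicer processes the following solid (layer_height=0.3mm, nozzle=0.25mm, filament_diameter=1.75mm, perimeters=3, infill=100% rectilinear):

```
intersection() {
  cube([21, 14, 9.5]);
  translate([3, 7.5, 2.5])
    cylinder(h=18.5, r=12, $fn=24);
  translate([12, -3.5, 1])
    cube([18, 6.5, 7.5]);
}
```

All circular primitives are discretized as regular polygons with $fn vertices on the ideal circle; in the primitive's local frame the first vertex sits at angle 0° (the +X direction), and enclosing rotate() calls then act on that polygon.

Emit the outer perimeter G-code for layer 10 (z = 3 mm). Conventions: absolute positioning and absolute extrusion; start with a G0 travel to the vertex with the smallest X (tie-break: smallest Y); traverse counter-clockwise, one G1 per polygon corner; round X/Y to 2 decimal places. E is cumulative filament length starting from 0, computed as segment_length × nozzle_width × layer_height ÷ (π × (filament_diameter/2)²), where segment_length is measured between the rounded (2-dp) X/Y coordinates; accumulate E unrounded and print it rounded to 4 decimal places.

G0 X12.00 Y0.00 Z3.00
G1 X12.24 Y0.00 E0.0075
G1 X13.39 Y1.50 E0.0664
G1 X14.01 Y3.00 E0.1170
G1 X12.00 Y3.00 E0.1797
G1 X12.00 Y0.00 E0.2732

At z = 3 mm: the cube is present — its section is the full 21×14 rectangle; the cylinder at (3, 7.5): section is a regular 24-gon, circumradius r=12; the cube at (12, -3.5) is present — its section is the full 18×6.5 rectangle; Taking the intersection: the r=12 cylinder at (3, 7.5) partially overlaps the 21×14 cube; clipping to the common part keeps 198.72 mm²; the 18×6.5 cube at (12, -3.5) partially overlaps the running intersection; clipping to the common part keeps 3.78 mm² — 1 connected region. The outline is a single polygon with 5 vertices. Extrusion per mm of travel: 0.25 × 0.3 / (π × 0.875²) = 0.031181. Accumulating E over each segment gives final E = 0.2732.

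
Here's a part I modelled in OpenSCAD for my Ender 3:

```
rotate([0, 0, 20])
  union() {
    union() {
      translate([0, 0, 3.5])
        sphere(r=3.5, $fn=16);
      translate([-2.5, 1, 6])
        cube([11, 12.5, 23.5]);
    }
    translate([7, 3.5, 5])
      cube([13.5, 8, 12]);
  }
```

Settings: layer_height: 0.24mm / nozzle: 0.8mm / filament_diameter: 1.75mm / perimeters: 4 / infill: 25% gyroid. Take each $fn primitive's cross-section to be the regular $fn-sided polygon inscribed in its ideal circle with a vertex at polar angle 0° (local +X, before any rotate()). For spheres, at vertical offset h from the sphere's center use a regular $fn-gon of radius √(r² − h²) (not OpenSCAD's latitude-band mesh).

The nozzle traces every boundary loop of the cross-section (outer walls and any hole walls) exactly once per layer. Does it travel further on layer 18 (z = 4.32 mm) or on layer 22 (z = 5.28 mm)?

layer 22 (z = 5.28 mm)

Layer 18 (z = 4.32): the r=3.5 sphere slices to a regular 16-gon of circumradius 3.403 (√(r²−h²) with h=0.82 from center) (perimeter = 2·16·3.403·sin(180°/16) = 21.24 mm); the cube at (-2.5, 1) is absent (z outside [6, 29.5]); Merging all regions: only the r=3.5 sphere is present, so the union is just that shape — boundary = 21.24 mm; the cube at (7, 3.5) does not reach this height (z outside [5, 17]); Merging all regions: only the result so far is present, so the union is just that shape — boundary = 21.24 mm; (rotated 20° about Z; rotation is an isometry so areas/perimeters/island counts are preserved). So its perimeter = 21.24 mm. Layer 22 (z = 5.28): the sphere: section is a regular 16-gon, circumradius = √(r²−h²) = √(3.5²−1.78²) = 3.014 (perimeter = 2·16·3.014·sin(180°/16) = 18.81 mm); the cube at (-2.5, 1) does not reach this height (z outside [6, 29.5]); Merging all regions: only the r=3.5 sphere is present, so the union is just that shape — boundary = 18.81 mm; the cube at (7, 3.5) is present — its section is the full 13.5×8 rectangle (perimeter 43.00 mm); Merging all regions: the 2 present regions are separate (no shared area or edge), so areas and boundary lengths simply add and each stays a separate island — boundary = 61.81 mm; (whole slice rotated 20° about Z — lengths, areas and connectivity unchanged). So its perimeter = 61.81 mm. Layer 22 is larger (61.81 vs 21.24 mm).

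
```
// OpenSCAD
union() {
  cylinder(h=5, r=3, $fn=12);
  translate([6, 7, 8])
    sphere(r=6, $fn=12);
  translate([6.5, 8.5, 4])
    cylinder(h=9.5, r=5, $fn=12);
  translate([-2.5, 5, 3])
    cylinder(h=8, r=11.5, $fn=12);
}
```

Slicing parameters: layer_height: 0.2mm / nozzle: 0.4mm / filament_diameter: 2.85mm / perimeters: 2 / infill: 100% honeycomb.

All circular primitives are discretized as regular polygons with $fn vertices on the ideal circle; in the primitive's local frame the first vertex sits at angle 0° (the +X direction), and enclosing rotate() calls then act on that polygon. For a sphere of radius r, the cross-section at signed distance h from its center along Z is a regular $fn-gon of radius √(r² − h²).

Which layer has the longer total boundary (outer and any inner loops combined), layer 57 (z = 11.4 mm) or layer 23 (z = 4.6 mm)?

Layer 57 (z = 11.4): the cylinder is absent (z outside [0, 5]); the r=6 sphere at (6, 7) slices to a regular 12-gon of circumradius 4.944 (√(r²−h²) with h=3.4 from center) (perimeter = 2·12·4.944·sin(180°/12) = 30.71 mm); the r=5 cylinder at (6.5, 8.5) gives a regular 12-gon of circumradius 5 (constant along its height) (perimeter = 2·12·5.000·sin(180°/12) = 31.06 mm); the cylinder at (-2.5, 5) does not reach this height (z outside [3, 11]); Combining (union): the regions partially overlap (shared area 58.88 mm²), so the edge portions inside another operand are dropped and the merged outline is re-measured after clipping — boundary = 34.09 mm. So its perimeter = 34.09 mm. Layer 23 (z = 4.6): the r=3 cylinder gives a regular 12-gon of circumradius 3 (constant along its height) (perimeter = 2·12·3.000·sin(180°/12) = 18.63 mm); the r=6 sphere at (6, 7) slices to a regular 12-gon of circumradius 4.944 (√(r²−h²) with h=3.4 from center) (perimeter = 2·12·4.944·sin(180°/12) = 30.71 mm); the r=5 cylinder at (6.5, 8.5) gives a regular 12-gon of circumradius 5 (constant along its height) (perimeter = 2·12·5.000·sin(180°/12) = 31.06 mm); the cylinder at (-2.5, 5): section is a regular 12-gon, circumradius r=11.5 (perimeter = 2·12·11.500·sin(180°/12) = 71.43 mm); Merging all regions: the regions partially overlap (shared area 147.98 mm²), so the edge portions inside another operand are dropped and the merged outline is re-measured after clipping — boundary = 75.81 mm. So its perimeter = 75.81 mm. Layer 23 is larger (75.81 vs 34.09 mm).

layer 23 (z = 4.6 mm)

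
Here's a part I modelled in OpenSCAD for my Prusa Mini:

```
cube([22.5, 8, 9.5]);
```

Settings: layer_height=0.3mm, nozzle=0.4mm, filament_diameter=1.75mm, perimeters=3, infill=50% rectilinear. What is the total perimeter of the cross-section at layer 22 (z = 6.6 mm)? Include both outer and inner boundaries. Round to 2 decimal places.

61.00 mm

At z = 6.6 mm: the cube (footprint 22.5×8) is included at this height (perimeter 61.00 mm). Overall, the cross-section is a single solid region. Total boundary length (outer) = 61.00 mm.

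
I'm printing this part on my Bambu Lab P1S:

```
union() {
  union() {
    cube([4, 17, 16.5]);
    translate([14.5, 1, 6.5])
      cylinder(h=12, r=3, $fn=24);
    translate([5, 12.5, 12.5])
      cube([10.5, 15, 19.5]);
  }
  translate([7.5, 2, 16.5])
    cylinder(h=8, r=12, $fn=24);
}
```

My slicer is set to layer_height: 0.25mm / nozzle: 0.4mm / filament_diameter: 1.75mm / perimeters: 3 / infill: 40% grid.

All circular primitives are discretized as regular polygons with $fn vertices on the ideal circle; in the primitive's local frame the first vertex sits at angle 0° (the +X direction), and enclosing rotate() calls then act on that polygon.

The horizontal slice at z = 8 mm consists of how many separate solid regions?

2

At z = 8 mm: the cube (footprint 4×17) is included at this height; the r=3 cylinder at (14.5, 1) gives a regular 24-gon of circumradius 3 (constant along its height); the cube at (5, 12.5) is not intersected at this z (z outside [12.5, 32]); Taking the union: the 2 present regions are separate (no shared area or edge), so areas and boundary lengths simply add and each stays a separate island — 2 connected regions; the cylinder at (7.5, 2) is not intersected at this z (z outside [16.5, 24.5]); Merging all regions: only the result so far is present, so the union is just that shape — 2 connected regions. The result has 2 disconnected regions.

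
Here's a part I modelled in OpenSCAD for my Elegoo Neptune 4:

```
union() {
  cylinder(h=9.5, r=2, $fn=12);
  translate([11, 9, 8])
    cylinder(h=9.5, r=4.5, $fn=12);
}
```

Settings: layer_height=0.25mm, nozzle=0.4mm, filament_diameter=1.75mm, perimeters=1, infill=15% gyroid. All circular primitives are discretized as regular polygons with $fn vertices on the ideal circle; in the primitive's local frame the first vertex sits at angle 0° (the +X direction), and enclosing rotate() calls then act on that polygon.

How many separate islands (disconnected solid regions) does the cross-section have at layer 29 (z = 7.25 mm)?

1

At z = 7.25 mm: the r=2 cylinder contributes a regular 12-gon of circumradius 2; the cylinder at (11, 9) does not reach this height (z outside [8, 17.5]); Taking the union: only the r=2 cylinder is present, so the union is just that shape — 1 connected region. Overall, the cross-section is a single solid region. Island count = 1.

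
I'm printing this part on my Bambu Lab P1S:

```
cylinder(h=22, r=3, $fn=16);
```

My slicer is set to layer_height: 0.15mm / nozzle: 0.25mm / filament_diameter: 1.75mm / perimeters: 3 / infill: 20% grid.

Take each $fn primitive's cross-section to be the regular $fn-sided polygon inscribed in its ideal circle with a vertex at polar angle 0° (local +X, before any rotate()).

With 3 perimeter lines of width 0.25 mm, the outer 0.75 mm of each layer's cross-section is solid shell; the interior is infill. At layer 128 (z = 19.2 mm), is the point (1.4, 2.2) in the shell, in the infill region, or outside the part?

shell

At z = 19.2 mm: the r=3 cylinder contributes a regular 16-gon of circumradius 3. Overall, the cross-section is a single solid region. The nearest boundary edge runs (2.12, 2.12)→(1.15, 2.77); distance from the point to it = 0.34 mm. The point is inside the cross-section, 0.34 mm from the nearest boundary — within the 0.75 mm shell band (3 × 0.25).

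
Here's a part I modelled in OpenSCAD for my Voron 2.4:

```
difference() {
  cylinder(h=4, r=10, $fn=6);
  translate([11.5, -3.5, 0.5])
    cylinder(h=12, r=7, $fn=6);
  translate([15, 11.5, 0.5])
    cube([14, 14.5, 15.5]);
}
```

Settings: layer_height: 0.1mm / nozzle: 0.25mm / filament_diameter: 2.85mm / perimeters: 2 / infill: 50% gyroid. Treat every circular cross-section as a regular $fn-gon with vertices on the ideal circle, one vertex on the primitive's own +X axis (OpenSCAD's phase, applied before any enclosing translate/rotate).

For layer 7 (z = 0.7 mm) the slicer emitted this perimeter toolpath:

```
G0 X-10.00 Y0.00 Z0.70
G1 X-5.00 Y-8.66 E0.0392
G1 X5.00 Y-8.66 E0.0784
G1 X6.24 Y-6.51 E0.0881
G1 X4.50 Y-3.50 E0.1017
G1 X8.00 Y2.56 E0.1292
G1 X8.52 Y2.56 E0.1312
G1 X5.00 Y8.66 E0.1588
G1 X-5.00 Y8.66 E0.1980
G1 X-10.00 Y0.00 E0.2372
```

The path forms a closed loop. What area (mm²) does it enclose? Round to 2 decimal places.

237.26 mm²

Apply the shoelace formula to the sequence of (X, Y) vertices; enclosed area = 237.26 mm².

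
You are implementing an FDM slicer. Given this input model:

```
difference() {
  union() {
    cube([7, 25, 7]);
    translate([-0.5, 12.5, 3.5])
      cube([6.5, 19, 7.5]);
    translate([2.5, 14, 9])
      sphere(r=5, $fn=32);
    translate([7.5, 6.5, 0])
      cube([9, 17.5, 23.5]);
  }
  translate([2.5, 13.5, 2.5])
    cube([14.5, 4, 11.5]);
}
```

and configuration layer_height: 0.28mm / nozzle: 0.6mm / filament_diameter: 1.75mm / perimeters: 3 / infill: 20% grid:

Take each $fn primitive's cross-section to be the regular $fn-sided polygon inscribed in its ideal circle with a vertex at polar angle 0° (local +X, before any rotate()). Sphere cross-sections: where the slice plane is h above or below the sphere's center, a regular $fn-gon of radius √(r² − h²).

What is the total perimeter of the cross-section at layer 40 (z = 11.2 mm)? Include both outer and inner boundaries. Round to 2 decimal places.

At z = 11.2 mm: the cube does not reach this height (z outside [0, 7]); the cube at (-0.5, 12.5) is absent (z outside [3.5, 11]); the sphere at (2.5, 14): section is a regular 32-gon, circumradius = √(r²−h²) = √(5²−2.2²) = 4.490 (perimeter = 2·32·4.490·sin(180°/32) = 28.17 mm); the cube at (7.5, 6.5) is present — its section is the full 9×17.5 rectangle (perimeter 53.00 mm); Combining (union): the 2 present regions are separate (no shared area or edge), so areas and boundary lengths simply add and each stays a separate island — boundary = 81.17 mm; the cube at (2.5, 13.5) (footprint 14.5×4) is included at this height (perimeter 37.00 mm); Taking the first minus the rest: starting from that combined region, the 14.5×4 cube at (2.5, 13.5) partially overlaps it — only the 52.11 mm² overlap (of its 58.00 mm²) is removed, clipping the outline — boundary = 97.85 mm. Overall, the cross-section has 3 separate islands. Total boundary length (outer) = 97.85 mm.

97.85 mm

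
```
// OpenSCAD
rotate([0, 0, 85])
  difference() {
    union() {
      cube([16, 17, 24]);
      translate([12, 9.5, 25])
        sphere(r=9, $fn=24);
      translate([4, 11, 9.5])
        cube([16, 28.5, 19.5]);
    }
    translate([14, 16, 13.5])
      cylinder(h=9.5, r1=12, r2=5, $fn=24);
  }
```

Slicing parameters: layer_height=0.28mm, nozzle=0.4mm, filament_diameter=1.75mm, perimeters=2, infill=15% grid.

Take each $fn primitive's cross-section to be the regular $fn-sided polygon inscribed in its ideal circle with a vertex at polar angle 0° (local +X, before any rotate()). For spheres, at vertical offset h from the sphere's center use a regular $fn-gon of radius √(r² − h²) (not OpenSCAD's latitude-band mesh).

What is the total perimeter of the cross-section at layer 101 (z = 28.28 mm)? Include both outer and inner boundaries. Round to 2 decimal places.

102.33 mm

At z = 28.28 mm: the cube does not reach this height (z outside [0, 24]); the sphere at (12, 9.5): section is a regular 24-gon, circumradius = √(r²−h²) = √(9²−3.28²) = 8.381 (perimeter = 2·24·8.381·sin(180°/24) = 52.51 mm); the cube at (4, 11) is present — its section is the full 16×28.5 rectangle (perimeter 89.00 mm); Taking the union: the regions partially overlap (shared area 84.02 mm²), so the edge portions inside another operand are dropped and the merged outline is re-measured after clipping — boundary = 102.33 mm; the cone at (14, 16) does not reach this height (z outside [13.5, 23]); After the difference (first − rest): none of the subtracted shapes is present at this height, so the result so far is unchanged — boundary = 102.33 mm; (whole slice rotated 85° about Z — lengths, areas and connectivity unchanged). Overall, the cross-section is a single solid region. Total boundary length (outer) = 102.33 mm.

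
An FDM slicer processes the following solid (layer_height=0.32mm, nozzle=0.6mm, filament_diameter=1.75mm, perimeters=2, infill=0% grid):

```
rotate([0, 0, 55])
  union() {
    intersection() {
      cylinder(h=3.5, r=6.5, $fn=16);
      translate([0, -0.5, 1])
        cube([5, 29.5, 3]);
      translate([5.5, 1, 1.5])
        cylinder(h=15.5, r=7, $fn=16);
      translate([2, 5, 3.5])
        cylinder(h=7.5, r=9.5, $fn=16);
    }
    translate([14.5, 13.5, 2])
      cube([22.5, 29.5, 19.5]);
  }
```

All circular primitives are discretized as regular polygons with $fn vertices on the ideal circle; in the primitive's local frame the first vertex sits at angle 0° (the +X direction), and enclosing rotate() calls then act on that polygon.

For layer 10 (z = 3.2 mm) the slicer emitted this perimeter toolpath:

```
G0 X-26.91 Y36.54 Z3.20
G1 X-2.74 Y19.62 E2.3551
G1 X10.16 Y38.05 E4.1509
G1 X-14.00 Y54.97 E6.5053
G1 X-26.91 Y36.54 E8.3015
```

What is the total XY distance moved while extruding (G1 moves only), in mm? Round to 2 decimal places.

Sum the Euclidean lengths of each G1 segment: total = 104.00 mm.

104.00 mm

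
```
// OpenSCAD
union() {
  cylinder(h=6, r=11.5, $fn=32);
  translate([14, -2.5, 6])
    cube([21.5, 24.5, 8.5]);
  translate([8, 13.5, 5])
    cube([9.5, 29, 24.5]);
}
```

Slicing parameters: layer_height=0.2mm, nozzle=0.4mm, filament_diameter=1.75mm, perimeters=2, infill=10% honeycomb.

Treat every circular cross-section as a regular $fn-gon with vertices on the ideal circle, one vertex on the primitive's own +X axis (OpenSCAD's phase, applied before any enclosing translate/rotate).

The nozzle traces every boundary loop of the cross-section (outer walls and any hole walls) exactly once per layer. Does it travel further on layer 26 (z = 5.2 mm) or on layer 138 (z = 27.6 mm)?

Layer 26 (z = 5.2): the cylinder: section is a regular 32-gon, circumradius r=11.5 (perimeter = 2·32·11.500·sin(180°/32) = 72.14 mm); the cube at (14, -2.5) does not reach this height (z outside [6, 14.5]); the cube at (8, 13.5) (footprint 9.5×29) is included at this height (perimeter 77.00 mm); Taking the union: the 2 present regions are separate (no shared area or edge), so areas and boundary lengths simply add and each stays a separate island — boundary = 149.14 mm. So its perimeter = 149.14 mm. Layer 138 (z = 27.6): the cylinder is absent (z outside [0, 6]); the cube at (14, -2.5) does not reach this height (z outside [6, 14.5]); the cube at (8, 13.5) is present — its section is the full 9.5×29 rectangle (perimeter 77.00 mm); Combining (union): only the 9.5×29 cube at (8, 13.5) is present, so the union is just that shape — boundary = 77.00 mm. So its perimeter = 77.00 mm. Layer 26 is larger (149.14 vs 77.00 mm).

layer 26 (z = 5.2 mm)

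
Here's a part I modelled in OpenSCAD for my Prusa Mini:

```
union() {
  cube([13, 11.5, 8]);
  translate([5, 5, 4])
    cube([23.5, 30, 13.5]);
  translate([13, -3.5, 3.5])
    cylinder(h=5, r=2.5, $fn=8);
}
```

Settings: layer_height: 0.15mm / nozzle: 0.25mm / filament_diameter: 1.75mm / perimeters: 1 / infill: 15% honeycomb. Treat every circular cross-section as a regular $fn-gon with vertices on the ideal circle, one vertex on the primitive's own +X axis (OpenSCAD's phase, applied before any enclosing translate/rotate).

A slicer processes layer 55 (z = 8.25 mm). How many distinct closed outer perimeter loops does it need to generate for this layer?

2

At z = 8.25 mm: the cube is not intersected at this z (z outside [0, 8]); the cube at (5, 5) (footprint 23.5×30) is included at this height; the cylinder at (13, -3.5): section is a regular 8-gon, circumradius r=2.5; Taking the union: the 2 present regions are separate (no shared area or edge), so areas and boundary lengths simply add and each stays a separate island — 2 connected regions. The result has 2 disconnected regions.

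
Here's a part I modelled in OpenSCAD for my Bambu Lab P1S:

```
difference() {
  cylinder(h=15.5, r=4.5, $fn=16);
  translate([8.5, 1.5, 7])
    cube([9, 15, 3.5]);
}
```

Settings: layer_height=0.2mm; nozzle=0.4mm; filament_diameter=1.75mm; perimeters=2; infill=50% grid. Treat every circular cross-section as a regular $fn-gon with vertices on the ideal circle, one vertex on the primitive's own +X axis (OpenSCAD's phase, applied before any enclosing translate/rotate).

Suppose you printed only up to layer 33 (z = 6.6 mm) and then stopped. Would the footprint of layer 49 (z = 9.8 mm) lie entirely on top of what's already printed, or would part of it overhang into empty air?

Compare the two slices. At z = 6.6: the cylinder: section is a regular 16-gon, circumradius r=4.5 (area = (16/2)·4.500²·sin(360°/16) = 61.99 mm²); the cube at (8.5, 1.5) does not reach this height (z outside [7, 10.5]); Subtracting the remaining from the first: none of the subtracted shapes is present at this height, so the r=4.5 cylinder is unchanged — area = 61.99 mm². At z = 9.8: the r=4.5 cylinder contributes a regular 16-gon of circumradius 4.5 (area = (16/2)·4.500²·sin(360°/16) = 61.99 mm²); the cube at (8.5, 1.5) (footprint 9×15) is included at this height (area 135.00 mm²); After the difference (first − rest): starting from the r=4.5 cylinder (61.99 mm²), the 9×15 cube at (8.5, 1.5) misses the remaining region (no effect) — area = 61.99 mm². Checking containment: the cross-section at z = 9.8 is a subset of the cross-section at z = 6.6.

entirely on top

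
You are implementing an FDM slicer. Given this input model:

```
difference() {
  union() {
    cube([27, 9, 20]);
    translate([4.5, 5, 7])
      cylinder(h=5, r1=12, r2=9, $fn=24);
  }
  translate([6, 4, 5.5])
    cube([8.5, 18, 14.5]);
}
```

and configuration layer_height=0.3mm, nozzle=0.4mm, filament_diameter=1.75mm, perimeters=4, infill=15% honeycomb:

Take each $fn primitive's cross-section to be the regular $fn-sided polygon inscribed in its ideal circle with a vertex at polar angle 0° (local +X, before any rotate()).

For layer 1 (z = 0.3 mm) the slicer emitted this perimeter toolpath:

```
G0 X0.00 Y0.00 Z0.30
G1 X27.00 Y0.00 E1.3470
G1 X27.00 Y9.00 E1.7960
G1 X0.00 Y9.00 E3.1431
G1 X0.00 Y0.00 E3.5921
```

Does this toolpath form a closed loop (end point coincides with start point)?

yes

Start point (G0): (0.00, 0.00). End point (last G1): the path returns to the start — closed.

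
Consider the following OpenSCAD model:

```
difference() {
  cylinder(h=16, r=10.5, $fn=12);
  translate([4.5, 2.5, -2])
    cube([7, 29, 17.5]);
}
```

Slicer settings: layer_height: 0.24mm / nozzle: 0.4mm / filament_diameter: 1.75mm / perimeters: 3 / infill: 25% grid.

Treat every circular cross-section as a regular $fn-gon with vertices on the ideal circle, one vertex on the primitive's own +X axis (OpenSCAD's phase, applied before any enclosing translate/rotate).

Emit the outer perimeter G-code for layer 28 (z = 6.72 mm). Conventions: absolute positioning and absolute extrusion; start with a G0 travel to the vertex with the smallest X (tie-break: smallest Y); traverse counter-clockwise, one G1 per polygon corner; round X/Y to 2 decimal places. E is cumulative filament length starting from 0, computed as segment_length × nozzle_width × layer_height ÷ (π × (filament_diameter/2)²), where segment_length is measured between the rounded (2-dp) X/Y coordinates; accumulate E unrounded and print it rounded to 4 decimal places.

G0 X-10.50 Y0.00 Z6.72
G1 X-9.09 Y-5.25 E0.2170
G1 X-5.25 Y-9.09 E0.4337
G1 X0.00 Y-10.50 E0.6507
G1 X5.25 Y-9.09 E0.8676
G1 X9.09 Y-5.25 E1.0844
G1 X10.50 Y0.00 E1.3013
G1 X9.83 Y2.50 E1.4047
G1 X4.50 Y2.50 E1.6174
G1 X4.50 Y9.29 E1.8884
G1 X0.00 Y10.50 E2.0744
G1 X-5.25 Y9.09 E2.2913
G1 X-9.09 Y5.25 E2.5081
G1 X-10.50 Y0.00 E2.7250

At z = 6.72 mm: the r=10.5 cylinder contributes a regular 12-gon of circumradius 10.5; the cube at (4.5, 2.5) is present — its section is the full 7×29 rectangle; Subtracting the remaining from the first: starting from the r=10.5 cylinder, the 7×29 cube at (4.5, 2.5) partially overlaps it — only the 23.99 mm² overlap (of its 203.00 mm²) is removed, clipping the outline — 1 connected region. The outline is a single polygon with 13 vertices. Extrusion per mm of travel: 0.4 × 0.24 / (π × 0.875²) = 0.039912. Accumulating E over each segment gives final E = 2.7250.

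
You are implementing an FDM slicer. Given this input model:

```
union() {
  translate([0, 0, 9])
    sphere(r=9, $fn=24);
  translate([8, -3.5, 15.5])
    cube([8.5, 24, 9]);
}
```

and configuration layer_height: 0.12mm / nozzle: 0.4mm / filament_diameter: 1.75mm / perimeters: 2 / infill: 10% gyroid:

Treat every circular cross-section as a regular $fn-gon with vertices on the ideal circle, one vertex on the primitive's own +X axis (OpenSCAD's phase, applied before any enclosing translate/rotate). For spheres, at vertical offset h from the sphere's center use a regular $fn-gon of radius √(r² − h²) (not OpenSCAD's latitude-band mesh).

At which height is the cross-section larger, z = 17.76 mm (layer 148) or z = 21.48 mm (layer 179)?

Layer 148 (z = 17.76): the sphere: section is a regular 24-gon, circumradius = √(r²−h²) = √(9²−8.76²) = 2.065 (area = (24/2)·2.065²·sin(360°/24) = 13.24 mm²); the 8.5×24 cube at (8, -3.5) contributes its full rectangle (area 204.00 mm²); Combining (union): the 2 present regions are separate (no shared area or edge), so areas and boundary lengths simply add and each stays a separate island — area = 217.24 mm². So its area = 217.24 mm². Layer 179 (z = 21.48): the sphere is absent (|z−center|=12.480 > r=9); the cube at (8, -3.5) (footprint 8.5×24) is included at this height (area 204.00 mm²); Taking the union: only the 8.5×24 cube at (8, -3.5) is present, so the union is just that shape — area = 204.00 mm². So its area = 204.00 mm². Layer 148 is larger (217.24 vs 204.00 mm²).

layer 148 (z = 17.76 mm)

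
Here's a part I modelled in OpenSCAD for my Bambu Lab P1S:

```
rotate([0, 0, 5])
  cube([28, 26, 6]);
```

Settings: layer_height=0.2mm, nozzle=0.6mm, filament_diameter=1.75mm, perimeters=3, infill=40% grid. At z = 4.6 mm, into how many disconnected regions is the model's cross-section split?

1

At z = 4.6 mm: the 28×26 cube contributes its full rectangle; (whole slice rotated 5° about Z — lengths, areas and connectivity unchanged). The result has 1 disconnected region.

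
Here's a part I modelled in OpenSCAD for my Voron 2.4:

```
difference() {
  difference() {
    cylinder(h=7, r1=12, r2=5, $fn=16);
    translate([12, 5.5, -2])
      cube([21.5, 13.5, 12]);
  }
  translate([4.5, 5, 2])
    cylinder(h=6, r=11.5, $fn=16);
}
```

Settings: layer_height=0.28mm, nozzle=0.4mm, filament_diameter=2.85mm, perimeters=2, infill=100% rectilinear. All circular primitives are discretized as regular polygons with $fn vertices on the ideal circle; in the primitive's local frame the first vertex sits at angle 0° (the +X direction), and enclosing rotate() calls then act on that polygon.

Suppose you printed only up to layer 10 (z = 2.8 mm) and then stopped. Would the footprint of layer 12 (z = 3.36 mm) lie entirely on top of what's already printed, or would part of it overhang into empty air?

Compare the two slices. At z = 2.8: the cone (r1=12→r2=5) has section circumradius 9.200 here — a regular 16-gon (area = (16/2)·9.200²·sin(360°/16) = 259.12 mm²); the 21.5×13.5 cube at (12, 5.5) contributes its full rectangle (area 290.25 mm²); After the difference (first − rest): starting from the cone (259.12 mm²), the 21.5×13.5 cube at (12, 5.5) misses the remaining region (no effect) — area = 259.12 mm²; the r=11.5 cylinder at (4.5, 5) gives a regular 16-gon of circumradius 11.5 (constant along its height) (area = (16/2)·11.500²·sin(360°/16) = 404.88 mm²); Subtracting the remaining from the first: starting from that combined region (259.12 mm²), the r=11.5 cylinder at (4.5, 5) partially overlaps it — only the 188.80 mm² overlap (of its 404.88 mm²) is removed, clipping the outline — area = 70.32 mm². At z = 3.36: the cone contributes a regular 16-gon of circumradius 8.640 (interpolated between r1=12 and r2=5 at t=0.480) (area = (16/2)·8.640²·sin(360°/16) = 228.54 mm²); the 21.5×13.5 cube at (12, 5.5) contributes its full rectangle (area 290.25 mm²); After the difference (first − rest): starting from the cone (228.54 mm²), the 21.5×13.5 cube at (12, 5.5) misses the remaining region (no effect) — area = 228.54 mm²; the cylinder at (4.5, 5): section is a regular 16-gon, circumradius r=11.5 (area = (16/2)·11.500²·sin(360°/16) = 404.88 mm²); Subtracting the remaining from the first: starting from that combined region (228.54 mm²), the r=11.5 cylinder at (4.5, 5) partially overlaps it — only the 173.04 mm² overlap (of its 404.88 mm²) is removed, clipping the outline — area = 55.50 mm². Checking containment: the cross-section at z = 3.36 is a subset of the cross-section at z = 2.8.

entirely on top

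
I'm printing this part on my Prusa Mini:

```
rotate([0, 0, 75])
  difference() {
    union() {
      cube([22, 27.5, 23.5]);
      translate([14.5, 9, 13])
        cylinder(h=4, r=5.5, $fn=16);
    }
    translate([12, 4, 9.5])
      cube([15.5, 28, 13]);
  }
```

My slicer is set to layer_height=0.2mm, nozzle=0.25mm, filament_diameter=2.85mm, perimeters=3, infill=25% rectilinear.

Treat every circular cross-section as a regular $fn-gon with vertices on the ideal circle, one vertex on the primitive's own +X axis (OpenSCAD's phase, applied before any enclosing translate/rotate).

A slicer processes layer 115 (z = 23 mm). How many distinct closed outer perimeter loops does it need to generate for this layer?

At z = 23 mm: the 22×27.5 cube contributes its full rectangle; the cylinder at (14.5, 9) is absent (z outside [13, 17]); Merging all regions: only the 22×27.5 cube is present, so the union is just that shape — 1 connected region; the cube at (12, 4) is absent (z outside [9.5, 22.5]); Subtracting the remaining from the first: none of the subtracted shapes is present at this height, so that combined region is unchanged — 1 connected region; (whole slice rotated 75° about Z — lengths, areas and connectivity unchanged). The result has 1 disconnected region.

1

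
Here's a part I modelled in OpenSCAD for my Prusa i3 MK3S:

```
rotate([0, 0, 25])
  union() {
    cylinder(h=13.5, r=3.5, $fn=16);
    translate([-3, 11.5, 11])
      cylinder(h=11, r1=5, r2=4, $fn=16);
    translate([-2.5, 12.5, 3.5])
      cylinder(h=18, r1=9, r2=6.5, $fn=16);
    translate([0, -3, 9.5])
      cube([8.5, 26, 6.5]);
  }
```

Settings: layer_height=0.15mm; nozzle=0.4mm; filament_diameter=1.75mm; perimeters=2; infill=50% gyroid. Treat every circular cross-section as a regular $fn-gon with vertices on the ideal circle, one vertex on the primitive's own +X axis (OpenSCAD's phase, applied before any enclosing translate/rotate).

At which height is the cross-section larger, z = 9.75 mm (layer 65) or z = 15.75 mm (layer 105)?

Layer 65 (z = 9.75): the r=3.5 cylinder contributes a regular 16-gon of circumradius 3.5 (area = (16/2)·3.500²·sin(360°/16) = 37.50 mm²); the cone at (-3, 11.5) does not reach this height (z outside [11, 22]); the cone at (-2.5, 12.5) (r1=9→r2=6.5) has section circumradius 8.132 here — a regular 16-gon (area = (16/2)·8.132²·sin(360°/16) = 202.45 mm²); the 8.5×26 cube at (0, -3) contributes its full rectangle (area 221.00 mm²); Combining (union): the regions partially overlap — summed areas 460.95 mm² minus the doubly-counted overlap 80.03 mm² gives 380.93 mm² — area = 380.93 mm²; (whole slice rotated 25° about Z — lengths, areas and connectivity unchanged). So its area = 380.93 mm². Layer 105 (z = 15.75): the cylinder is absent (z outside [0, 13.5]); the cone at (-3, 11.5) contributes a regular 16-gon of circumradius 4.568 (interpolated between r1=5 and r2=4 at t=0.432) (area = (16/2)·4.568²·sin(360°/16) = 63.89 mm²); the cone at (-2.5, 12.5) (r1=9→r2=6.5) has section circumradius 7.299 here — a regular 16-gon (area = (16/2)·7.299²·sin(360°/16) = 163.08 mm²); the cube at (0, -3) (footprint 8.5×26) is included at this height (area 221.00 mm²); Combining (union): the regions partially overlap — summed areas 447.97 mm² minus the doubly-counted overlap 110.18 mm² gives 337.79 mm² — area = 337.79 mm²; (whole slice rotated 25° about Z — lengths, areas and connectivity unchanged). So its area = 337.79 mm². Layer 65 is larger (380.93 vs 337.79 mm²).

layer 65 (z = 9.75 mm)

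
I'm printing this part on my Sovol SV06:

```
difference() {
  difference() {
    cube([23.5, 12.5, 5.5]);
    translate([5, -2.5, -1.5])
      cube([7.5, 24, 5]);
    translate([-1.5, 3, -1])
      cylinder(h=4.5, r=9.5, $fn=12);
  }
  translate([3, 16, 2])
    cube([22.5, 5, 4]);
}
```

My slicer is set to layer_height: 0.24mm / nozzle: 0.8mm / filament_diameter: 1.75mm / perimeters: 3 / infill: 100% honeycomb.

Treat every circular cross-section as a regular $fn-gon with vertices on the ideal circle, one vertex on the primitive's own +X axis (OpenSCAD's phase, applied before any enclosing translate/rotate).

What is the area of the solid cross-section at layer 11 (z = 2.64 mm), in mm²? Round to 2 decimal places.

143.98 mm²

At z = 2.64 mm: the 23.5×12.5 cube contributes its full rectangle (area 293.75 mm²); the cube at (5, -2.5) (footprint 7.5×24) is included at this height (area 180.00 mm²); the r=9.5 cylinder at (-1.5, 3) gives a regular 12-gon of circumradius 9.5 (constant along its height) (area = (12/2)·9.500²·sin(360°/12) = 270.75 mm²); Taking the first minus the rest: starting from the 23.5×12.5 cube (293.75 mm²), the 7.5×24 cube at (5, -2.5) partially overlaps it — only the 93.75 mm² overlap (of its 180.00 mm²) is removed, clipping the outline; the r=9.5 cylinder at (-1.5, 3) partially overlaps it — only the 56.02 mm² overlap (of its 270.75 mm²) is removed, clipping the outline — area = 143.98 mm²; the cube at (3, 16) (footprint 22.5×5) is included at this height (area 112.50 mm²); Subtracting the remaining from the first: starting from that combined region (143.98 mm²), the 22.5×5 cube at (3, 16) misses the remaining region (no effect) — area = 143.98 mm². Overall, the cross-section has 2 separate islands. Net area = 143.98 mm².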